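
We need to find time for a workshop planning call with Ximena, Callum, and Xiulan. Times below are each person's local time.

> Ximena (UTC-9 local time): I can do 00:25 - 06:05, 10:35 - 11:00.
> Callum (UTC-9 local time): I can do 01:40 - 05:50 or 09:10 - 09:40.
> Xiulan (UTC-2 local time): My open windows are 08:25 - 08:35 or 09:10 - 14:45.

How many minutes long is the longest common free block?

Ximena in UTC: 09:25-15:05, 19:35-20:00 (add 9h to convert from UTC-9).
Callum in UTC: 10:40-14:50, 18:10-18:40 (add 9h to convert from UTC-9).
Xiulan in UTC: 10:25-10:35, 11:10-16:45 (add 2h to convert from UTC-2).
Ximena ∩ Callum: 10:40-14:50.
Ximena ∩ Callum ∩ Xiulan: 11:10-14:50.
So the common availability across everyone is 11:10-14:50.
The longest is 11:10-14:50 at 220 minutes.

220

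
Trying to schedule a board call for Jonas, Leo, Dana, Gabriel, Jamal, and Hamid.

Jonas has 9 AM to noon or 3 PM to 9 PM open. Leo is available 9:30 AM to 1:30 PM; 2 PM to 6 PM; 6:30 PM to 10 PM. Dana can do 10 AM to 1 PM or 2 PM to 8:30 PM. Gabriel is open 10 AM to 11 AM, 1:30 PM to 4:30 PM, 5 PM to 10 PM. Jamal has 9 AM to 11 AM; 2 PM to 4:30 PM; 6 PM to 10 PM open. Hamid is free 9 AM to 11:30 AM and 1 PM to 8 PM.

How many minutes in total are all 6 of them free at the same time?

Jonas ∩ Leo: 09:30-12:00, 15:00-18:00, 18:30-21:00.
Jonas ∩ Leo ∩ Dana: 10:00-12:00, 15:00-18:00, 18:30-20:30.
Jonas ∩ Leo ∩ Dana ∩ Gabriel: 10:00-11:00, 15:00-16:30, 17:00-18:00, 18:30-20:30.
Jonas ∩ Leo ∩ Dana ∩ Gabriel ∩ Jamal: 10:00-11:00, 15:00-16:30, 18:30-20:30.
Jonas ∩ Leo ∩ Dana ∩ Gabriel ∩ Jamal ∩ Hamid: 10:00-11:00, 15:00-16:30, 18:30-20:00.
Summing the common windows: 60 + 90 + 90 = 240 minutes.

240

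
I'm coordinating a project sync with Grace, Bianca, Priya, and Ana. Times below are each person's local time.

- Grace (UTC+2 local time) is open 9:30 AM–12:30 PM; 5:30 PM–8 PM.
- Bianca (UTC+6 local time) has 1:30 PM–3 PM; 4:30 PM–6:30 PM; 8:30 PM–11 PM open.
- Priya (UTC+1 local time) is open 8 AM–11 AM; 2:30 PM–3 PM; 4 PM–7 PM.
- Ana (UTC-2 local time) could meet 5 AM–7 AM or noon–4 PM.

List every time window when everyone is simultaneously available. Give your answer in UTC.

07:30-09:00, 15:30-17:00

Grace in UTC: 07:30-10:30, 15:30-18:00 (subtract 2h to convert from UTC+2).
Bianca in UTC: 07:30-09:00, 10:30-12:30, 14:30-17:00 (subtract 6h to convert from UTC+6).
Priya in UTC: 07:00-10:00, 13:30-14:00, 15:00-18:00 (subtract 1h to convert from UTC+1).
Ana in UTC: 07:00-09:00, 14:00-18:00 (add 2h to convert from UTC-2).
Grace ∩ Bianca: 07:30-09:00, 15:30-17:00.
Grace ∩ Bianca ∩ Priya: 07:30-09:00, 15:30-17:00.
Grace ∩ Bianca ∩ Priya ∩ Ana: 07:30-09:00, 15:30-17:00.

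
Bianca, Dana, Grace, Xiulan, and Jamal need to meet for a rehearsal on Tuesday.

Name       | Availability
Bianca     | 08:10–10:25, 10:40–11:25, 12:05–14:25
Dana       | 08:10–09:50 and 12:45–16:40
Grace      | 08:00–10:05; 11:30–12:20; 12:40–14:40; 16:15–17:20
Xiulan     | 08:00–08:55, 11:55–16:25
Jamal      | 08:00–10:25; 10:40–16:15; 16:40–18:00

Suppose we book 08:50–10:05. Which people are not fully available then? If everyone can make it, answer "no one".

Dana, Xiulan

Bianca: free for 08:50-10:05. Dana: not fully free for 08:50-10:05. Grace: free for 08:50-10:05. Xiulan: not fully free for 08:50-10:05. Jamal: free for 08:50-10:05.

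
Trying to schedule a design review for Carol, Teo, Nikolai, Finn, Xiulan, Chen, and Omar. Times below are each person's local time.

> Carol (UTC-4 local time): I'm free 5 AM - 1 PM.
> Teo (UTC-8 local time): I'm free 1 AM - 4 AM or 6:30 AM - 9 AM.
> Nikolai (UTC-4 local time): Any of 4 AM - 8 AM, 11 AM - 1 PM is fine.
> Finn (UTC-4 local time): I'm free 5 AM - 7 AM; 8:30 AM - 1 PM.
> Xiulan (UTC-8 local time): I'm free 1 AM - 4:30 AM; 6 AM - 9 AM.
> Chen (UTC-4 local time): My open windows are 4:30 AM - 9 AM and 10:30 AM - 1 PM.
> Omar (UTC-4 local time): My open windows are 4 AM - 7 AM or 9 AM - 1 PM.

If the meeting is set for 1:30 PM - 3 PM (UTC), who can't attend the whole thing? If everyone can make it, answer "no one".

Carol in UTC: 09:00-17:00 (add 4h to convert from UTC-4).
Teo in UTC: 09:00-12:00, 14:30-17:00 (add 8h to convert from UTC-8).
Nikolai in UTC: 08:00-12:00, 15:00-17:00 (add 4h to convert from UTC-4).
Finn in UTC: 09:00-11:00, 12:30-17:00 (add 4h to convert from UTC-4).
Xiulan in UTC: 09:00-12:30, 14:00-17:00 (add 8h to convert from UTC-8).
Chen in UTC: 08:30-13:00, 14:30-17:00 (add 4h to convert from UTC-4).
Omar in UTC: 08:00-11:00, 13:00-17:00 (add 4h to convert from UTC-4).
Carol: free for 13:30-15:00. Teo: not fully free for 13:30-15:00. Nikolai: not fully free for 13:30-15:00. Finn: free for 13:30-15:00. Xiulan: not fully free for 13:30-15:00. Chen: not fully free for 13:30-15:00. Omar: free for 13:30-15:00.

Chen, Nikolai, Teo, Xiulan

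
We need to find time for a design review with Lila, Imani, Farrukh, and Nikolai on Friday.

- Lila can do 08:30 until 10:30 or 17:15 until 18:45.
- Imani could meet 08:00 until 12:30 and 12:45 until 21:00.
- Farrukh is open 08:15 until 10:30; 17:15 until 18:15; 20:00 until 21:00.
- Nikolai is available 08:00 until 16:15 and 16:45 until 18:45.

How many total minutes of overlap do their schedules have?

180

Lila ∩ Imani: 08:30-10:30, 17:15-18:45.
Lila ∩ Imani ∩ Farrukh: 08:30-10:30, 17:15-18:15.
Lila ∩ Imani ∩ Farrukh ∩ Nikolai: 08:30-10:30, 17:15-18:15.
Those are the intersection windows.
Summing the common windows: 120 + 60 = 180 minutes.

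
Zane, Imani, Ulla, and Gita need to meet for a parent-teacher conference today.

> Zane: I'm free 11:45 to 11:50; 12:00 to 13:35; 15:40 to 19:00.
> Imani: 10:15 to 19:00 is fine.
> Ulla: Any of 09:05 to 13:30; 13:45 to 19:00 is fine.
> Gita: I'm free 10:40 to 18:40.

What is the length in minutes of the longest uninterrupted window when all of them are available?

Zane ∩ Imani: 11:45-11:50, 12:00-13:35, 15:40-19:00.
Zane ∩ Imani ∩ Ulla: 11:45-11:50, 12:00-13:30, 15:40-19:00.
Zane ∩ Imani ∩ Ulla ∩ Gita: 11:45-11:50, 12:00-13:30, 15:40-18:40.
The longest is 15:40-18:40 at 180 minutes.

180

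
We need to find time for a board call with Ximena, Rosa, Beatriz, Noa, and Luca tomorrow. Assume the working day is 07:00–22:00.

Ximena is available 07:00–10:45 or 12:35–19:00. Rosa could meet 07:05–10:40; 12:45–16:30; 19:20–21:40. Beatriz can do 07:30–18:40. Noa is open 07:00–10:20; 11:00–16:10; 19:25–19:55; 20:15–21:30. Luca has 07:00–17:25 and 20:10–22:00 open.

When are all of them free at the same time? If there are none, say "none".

Ximena ∩ Rosa: 07:05-10:40, 12:45-16:30.
Ximena ∩ Rosa ∩ Beatriz: 07:30-10:40, 12:45-16:30.
Ximena ∩ Rosa ∩ Beatriz ∩ Noa: 07:30-10:20, 12:45-16:10.
Ximena ∩ Rosa ∩ Beatriz ∩ Noa ∩ Luca: 07:30-10:20, 12:45-16:10.
So the common availability across everyone is 07:30-10:20, 12:45-16:10.

07:30-10:20, 12:45-16:10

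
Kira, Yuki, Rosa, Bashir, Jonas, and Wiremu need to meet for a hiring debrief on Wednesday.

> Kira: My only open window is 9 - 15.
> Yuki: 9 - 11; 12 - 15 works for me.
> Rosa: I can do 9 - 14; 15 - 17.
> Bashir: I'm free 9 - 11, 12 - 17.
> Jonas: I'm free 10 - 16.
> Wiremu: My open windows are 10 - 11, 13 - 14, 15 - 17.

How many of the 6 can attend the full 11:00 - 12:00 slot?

Kira, Rosa, and Jonas can make the full 11:00-12:00 slot — that's 3.

3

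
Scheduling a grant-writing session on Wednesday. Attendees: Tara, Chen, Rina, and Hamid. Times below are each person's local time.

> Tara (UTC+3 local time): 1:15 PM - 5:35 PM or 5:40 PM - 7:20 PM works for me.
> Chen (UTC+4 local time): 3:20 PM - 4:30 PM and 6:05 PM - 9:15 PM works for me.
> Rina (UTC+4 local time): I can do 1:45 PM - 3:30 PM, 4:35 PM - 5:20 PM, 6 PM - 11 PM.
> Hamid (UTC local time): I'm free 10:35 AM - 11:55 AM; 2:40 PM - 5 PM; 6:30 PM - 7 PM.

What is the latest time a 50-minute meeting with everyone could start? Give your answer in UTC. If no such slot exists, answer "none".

Tara in UTC: 10:15-14:35, 14:40-16:20 (subtract 3h to convert from UTC+3).
Chen in UTC: 11:20-12:30, 14:05-17:15 (subtract 4h to convert from UTC+4).
Rina in UTC: 09:45-11:30, 12:35-13:20, 14:00-19:00 (subtract 4h to convert from UTC+4).
Hamid in UTC: 10:35-11:55, 14:40-17:00, 18:30-19:00.
Tara ∩ Chen: 11:20-12:30, 14:05-14:35, 14:40-16:20.
Tara ∩ Chen ∩ Rina: 11:20-11:30, 14:05-14:35, 14:40-16:20.
Tara ∩ Chen ∩ Rina ∩ Hamid: 11:20-11:30, 14:40-16:20.
Those are the intersection windows.
The last common window of at least 50 minutes is 14:40-16:20; a 50-minute meeting can start as late as 15:30 and still end by 16:20.

15:30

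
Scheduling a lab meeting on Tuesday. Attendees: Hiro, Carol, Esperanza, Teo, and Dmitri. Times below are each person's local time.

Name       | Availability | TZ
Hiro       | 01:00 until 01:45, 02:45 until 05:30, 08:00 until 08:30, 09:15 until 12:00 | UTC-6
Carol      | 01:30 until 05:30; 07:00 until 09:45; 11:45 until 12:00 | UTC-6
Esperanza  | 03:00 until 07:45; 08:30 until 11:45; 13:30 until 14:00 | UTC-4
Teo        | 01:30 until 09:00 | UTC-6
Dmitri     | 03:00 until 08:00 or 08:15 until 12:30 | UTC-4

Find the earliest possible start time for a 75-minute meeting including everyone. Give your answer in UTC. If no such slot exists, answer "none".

Hiro in UTC: 07:00-07:45, 08:45-11:30, 14:00-14:30, 15:15-18:00 (add 6h to convert from UTC-6).
Carol in UTC: 07:30-11:30, 13:00-15:45, 17:45-18:00 (add 6h to convert from UTC-6).
Esperanza in UTC: 07:00-11:45, 12:30-15:45, 17:30-18:00 (add 4h to convert from UTC-4).
Teo in UTC: 07:30-15:00 (add 6h to convert from UTC-6).
Dmitri in UTC: 07:00-12:00, 12:15-16:30 (add 4h to convert from UTC-4).
Hiro ∩ Carol: 07:30-07:45, 08:45-11:30, 14:00-14:30, 15:15-15:45, 17:45-18:00.
Hiro ∩ Carol ∩ Esperanza: 07:30-07:45, 08:45-11:30, 14:00-14:30, 15:15-15:45, 17:45-18:00.
Hiro ∩ Carol ∩ Esperanza ∩ Teo: 07:30-07:45, 08:45-11:30, 14:00-14:30.
Hiro ∩ Carol ∩ Esperanza ∩ Teo ∩ Dmitri: 07:30-07:45, 08:45-11:30, 14:00-14:30.
The first common window of at least 75 minutes is 08:45-11:30, so the earliest start is 08:45.

08:45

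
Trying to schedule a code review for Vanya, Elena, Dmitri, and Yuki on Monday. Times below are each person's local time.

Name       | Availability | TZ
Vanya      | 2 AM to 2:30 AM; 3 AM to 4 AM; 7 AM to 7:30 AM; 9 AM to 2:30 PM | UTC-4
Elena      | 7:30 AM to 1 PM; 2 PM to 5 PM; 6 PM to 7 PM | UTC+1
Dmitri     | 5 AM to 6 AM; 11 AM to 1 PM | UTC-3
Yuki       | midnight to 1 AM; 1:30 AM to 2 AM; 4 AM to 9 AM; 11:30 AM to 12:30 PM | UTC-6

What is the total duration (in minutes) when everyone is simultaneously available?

Vanya in UTC: 06:00-06:30, 07:00-08:00, 11:00-11:30, 13:00-18:30 (add 4h to convert from UTC-4).
Elena in UTC: 06:30-12:00, 13:00-16:00, 17:00-18:00 (subtract 1h to convert from UTC+1).
Dmitri in UTC: 08:00-09:00, 14:00-16:00 (add 3h to convert from UTC-3).
Yuki in UTC: 06:00-07:00, 07:30-08:00, 10:00-15:00, 17:30-18:30 (add 6h to convert from UTC-6).
Vanya ∩ Elena: 07:00-08:00, 11:00-11:30, 13:00-16:00, 17:00-18:00.
Vanya ∩ Elena ∩ Dmitri: 14:00-16:00.
Vanya ∩ Elena ∩ Dmitri ∩ Yuki: 14:00-15:00.
That's a single block of 60 minutes.

60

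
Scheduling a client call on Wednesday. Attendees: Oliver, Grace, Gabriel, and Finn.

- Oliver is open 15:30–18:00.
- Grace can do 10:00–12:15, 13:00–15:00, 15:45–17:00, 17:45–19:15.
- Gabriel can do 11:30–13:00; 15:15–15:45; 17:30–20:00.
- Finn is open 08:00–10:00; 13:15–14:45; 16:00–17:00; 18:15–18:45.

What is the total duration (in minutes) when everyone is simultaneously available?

Oliver ∩ Grace: 15:45-17:00, 17:45-18:00.
Oliver ∩ Grace ∩ Gabriel: 17:45-18:00.
Oliver ∩ Grace ∩ Gabriel ∩ Finn: ∅.
There is no time when everyone is free.
There is no common window, so the total is 0 minutes.

0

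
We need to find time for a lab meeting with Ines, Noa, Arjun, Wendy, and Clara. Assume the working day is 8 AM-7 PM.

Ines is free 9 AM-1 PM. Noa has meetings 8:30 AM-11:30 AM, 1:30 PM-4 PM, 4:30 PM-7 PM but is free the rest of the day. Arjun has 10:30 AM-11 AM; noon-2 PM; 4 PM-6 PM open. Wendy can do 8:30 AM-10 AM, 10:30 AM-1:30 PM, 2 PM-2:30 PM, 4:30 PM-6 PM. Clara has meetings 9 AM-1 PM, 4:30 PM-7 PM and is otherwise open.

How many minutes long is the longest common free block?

0

Ines free: 09:00-13:00.
Noa free: 08:00-08:30, 11:30-13:30, 16:00-16:30 (invert busy blocks within the working day).
Arjun free: 10:30-11:00, 12:00-14:00, 16:00-18:00.
Wendy free: 08:30-10:00, 10:30-13:30, 14:00-14:30, 16:30-18:00.
Clara free: 08:00-09:00, 13:00-16:30 (invert busy blocks within the working day).
Ines ∩ Noa: 11:30-13:00.
Ines ∩ Noa ∩ Arjun: 12:00-13:00.
Ines ∩ Noa ∩ Arjun ∩ Wendy: 12:00-13:00.
Ines ∩ Noa ∩ Arjun ∩ Wendy ∩ Clara: ∅.
There is no time when everyone is free.
No common window exists, so the longest block is 0 minutes.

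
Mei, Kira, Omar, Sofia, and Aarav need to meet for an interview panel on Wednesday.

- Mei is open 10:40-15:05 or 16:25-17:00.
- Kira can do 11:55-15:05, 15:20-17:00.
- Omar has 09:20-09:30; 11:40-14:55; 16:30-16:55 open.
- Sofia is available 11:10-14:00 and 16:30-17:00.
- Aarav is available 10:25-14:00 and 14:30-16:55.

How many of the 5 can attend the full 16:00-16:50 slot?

Kira and Aarav can make the full 16:00-16:50 slot — that's 2.

2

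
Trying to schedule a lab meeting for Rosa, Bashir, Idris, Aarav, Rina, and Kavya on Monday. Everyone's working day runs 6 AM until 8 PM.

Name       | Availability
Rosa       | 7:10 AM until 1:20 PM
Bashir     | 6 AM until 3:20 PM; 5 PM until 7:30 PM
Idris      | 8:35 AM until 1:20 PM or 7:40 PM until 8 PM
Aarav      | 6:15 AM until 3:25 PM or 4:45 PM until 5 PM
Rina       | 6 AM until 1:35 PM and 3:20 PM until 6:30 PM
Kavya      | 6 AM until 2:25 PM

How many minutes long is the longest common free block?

Rosa ∩ Bashir: 07:10-13:20.
Rosa ∩ Bashir ∩ Idris: 08:35-13:20.
Rosa ∩ Bashir ∩ Idris ∩ Aarav: 08:35-13:20.
Rosa ∩ Bashir ∩ Idris ∩ Aarav ∩ Rina: 08:35-13:20.
Rosa ∩ Bashir ∩ Idris ∩ Aarav ∩ Rina ∩ Kavya: 08:35-13:20.
The longest is 08:35-13:20 at 285 minutes.

285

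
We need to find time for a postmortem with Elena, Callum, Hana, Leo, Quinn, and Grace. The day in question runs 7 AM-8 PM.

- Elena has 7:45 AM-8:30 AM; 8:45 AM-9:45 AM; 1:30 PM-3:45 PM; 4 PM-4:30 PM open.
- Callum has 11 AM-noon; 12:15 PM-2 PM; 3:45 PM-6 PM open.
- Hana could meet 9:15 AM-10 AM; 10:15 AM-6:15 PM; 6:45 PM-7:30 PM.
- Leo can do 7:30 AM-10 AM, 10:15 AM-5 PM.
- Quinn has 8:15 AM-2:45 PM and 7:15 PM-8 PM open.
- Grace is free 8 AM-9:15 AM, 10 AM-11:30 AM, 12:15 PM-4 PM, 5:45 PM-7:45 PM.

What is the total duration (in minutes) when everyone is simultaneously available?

Elena ∩ Callum: 13:30-14:00, 16:00-16:30.
Elena ∩ Callum ∩ Hana: 13:30-14:00, 16:00-16:30.
Elena ∩ Callum ∩ Hana ∩ Leo: 13:30-14:00, 16:00-16:30.
Elena ∩ Callum ∩ Hana ∩ Leo ∩ Quinn: 13:30-14:00.
Elena ∩ Callum ∩ Hana ∩ Leo ∩ Quinn ∩ Grace: 13:30-14:00.
That's a single block of 30 minutes.

30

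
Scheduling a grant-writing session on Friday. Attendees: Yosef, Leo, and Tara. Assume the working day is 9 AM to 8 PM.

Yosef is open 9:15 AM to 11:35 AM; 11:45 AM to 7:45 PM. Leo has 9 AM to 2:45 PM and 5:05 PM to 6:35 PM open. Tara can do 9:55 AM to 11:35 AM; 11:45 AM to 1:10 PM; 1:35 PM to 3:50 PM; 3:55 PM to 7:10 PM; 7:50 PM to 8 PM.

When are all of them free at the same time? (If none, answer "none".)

Yosef ∩ Leo: 09:15-11:35, 11:45-14:45, 17:05-18:35.
Yosef ∩ Leo ∩ Tara: 09:55-11:35, 11:45-13:10, 13:35-14:45, 17:05-18:35.

09:55-11:35, 11:45-13:10, 13:35-14:45, 17:05-18:35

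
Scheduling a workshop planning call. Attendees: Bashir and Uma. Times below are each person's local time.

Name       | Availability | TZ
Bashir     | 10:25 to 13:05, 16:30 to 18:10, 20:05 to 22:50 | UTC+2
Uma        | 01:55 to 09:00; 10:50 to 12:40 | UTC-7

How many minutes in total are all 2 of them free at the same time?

Bashir in UTC: 08:25-11:05, 14:30-16:10, 18:05-20:50 (subtract 2h to convert from UTC+2).
Uma in UTC: 08:55-16:00, 17:50-19:40 (add 7h to convert from UTC-7).
Bashir ∩ Uma: 08:55-11:05, 14:30-16:00, 18:05-19:40.
Summing the common windows: 130 + 90 + 95 = 315 minutes.

315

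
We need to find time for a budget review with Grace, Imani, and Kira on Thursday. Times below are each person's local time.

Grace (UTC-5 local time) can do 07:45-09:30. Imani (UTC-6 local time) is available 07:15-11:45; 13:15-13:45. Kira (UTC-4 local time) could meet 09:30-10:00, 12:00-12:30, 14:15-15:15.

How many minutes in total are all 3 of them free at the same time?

Grace in UTC: 12:45-14:30 (add 5h to convert from UTC-5).
Imani in UTC: 13:15-17:45, 19:15-19:45 (add 6h to convert from UTC-6).
Kira in UTC: 13:30-14:00, 16:00-16:30, 18:15-19:15 (add 4h to convert from UTC-4).
Grace ∩ Imani: 13:15-14:30.
Grace ∩ Imani ∩ Kira: 13:30-14:00.
That's a single block of 30 minutes.

30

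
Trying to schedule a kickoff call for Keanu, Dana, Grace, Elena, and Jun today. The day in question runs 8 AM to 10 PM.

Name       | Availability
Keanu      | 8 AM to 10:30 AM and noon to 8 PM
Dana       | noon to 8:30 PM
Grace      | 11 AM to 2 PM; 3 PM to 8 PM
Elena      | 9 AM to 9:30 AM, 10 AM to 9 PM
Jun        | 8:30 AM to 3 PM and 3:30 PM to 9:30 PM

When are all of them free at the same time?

Keanu ∩ Dana: 12:00-20:00.
Keanu ∩ Dana ∩ Grace: 12:00-14:00, 15:00-20:00.
Keanu ∩ Dana ∩ Grace ∩ Elena: 12:00-14:00, 15:00-20:00.
Keanu ∩ Dana ∩ Grace ∩ Elena ∩ Jun: 12:00-14:00, 15:30-20:00.

12:00-14:00, 15:30-20:00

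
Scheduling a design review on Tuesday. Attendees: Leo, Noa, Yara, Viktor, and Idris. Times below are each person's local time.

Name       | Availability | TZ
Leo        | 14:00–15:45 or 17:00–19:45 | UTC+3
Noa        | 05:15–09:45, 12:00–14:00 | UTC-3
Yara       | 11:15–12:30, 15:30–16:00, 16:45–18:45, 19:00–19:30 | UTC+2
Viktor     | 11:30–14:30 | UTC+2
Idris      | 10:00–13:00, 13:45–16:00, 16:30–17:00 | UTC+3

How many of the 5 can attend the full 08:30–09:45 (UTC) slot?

2

Leo in UTC: 11:00-12:45, 14:00-16:45 (subtract 3h to convert from UTC+3).
Noa in UTC: 08:15-12:45, 15:00-17:00 (add 3h to convert from UTC-3).
Yara in UTC: 09:15-10:30, 13:30-14:00, 14:45-16:45, 17:00-17:30 (subtract 2h to convert from UTC+2).
Viktor in UTC: 09:30-12:30 (subtract 2h to convert from UTC+2).
Idris in UTC: 07:00-10:00, 10:45-13:00, 13:30-14:00 (subtract 3h to convert from UTC+3).
Noa and Idris can make the full 08:30-09:45 slot — that's 2.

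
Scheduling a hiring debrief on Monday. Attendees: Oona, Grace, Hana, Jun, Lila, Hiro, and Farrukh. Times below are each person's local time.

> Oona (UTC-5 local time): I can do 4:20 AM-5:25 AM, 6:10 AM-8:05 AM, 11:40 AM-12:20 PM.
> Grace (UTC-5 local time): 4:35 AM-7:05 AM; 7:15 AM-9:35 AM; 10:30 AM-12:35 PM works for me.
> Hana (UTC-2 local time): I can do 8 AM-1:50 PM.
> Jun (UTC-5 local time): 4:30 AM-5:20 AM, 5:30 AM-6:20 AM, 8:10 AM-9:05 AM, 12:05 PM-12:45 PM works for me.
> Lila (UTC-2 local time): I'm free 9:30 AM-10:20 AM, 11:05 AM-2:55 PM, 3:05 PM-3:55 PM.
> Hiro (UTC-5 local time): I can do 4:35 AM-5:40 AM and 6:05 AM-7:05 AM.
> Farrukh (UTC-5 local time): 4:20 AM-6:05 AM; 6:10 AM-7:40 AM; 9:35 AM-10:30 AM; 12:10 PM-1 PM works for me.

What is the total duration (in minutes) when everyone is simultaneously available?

Oona in UTC: 09:20-10:25, 11:10-13:05, 16:40-17:20 (add 5h to convert from UTC-5).
Grace in UTC: 09:35-12:05, 12:15-14:35, 15:30-17:35 (add 5h to convert from UTC-5).
Hana in UTC: 10:00-15:50 (add 2h to convert from UTC-2).
Jun in UTC: 09:30-10:20, 10:30-11:20, 13:10-14:05, 17:05-17:45 (add 5h to convert from UTC-5).
Lila in UTC: 11:30-12:20, 13:05-16:55, 17:05-17:55 (add 2h to convert from UTC-2).
Hiro in UTC: 09:35-10:40, 11:05-12:05 (add 5h to convert from UTC-5).
Farrukh in UTC: 09:20-11:05, 11:10-12:40, 14:35-15:30, 17:10-18:00 (add 5h to convert from UTC-5).
Oona ∩ Grace: 09:35-10:25, 11:10-12:05, 12:15-13:05, 16:40-17:20.
Oona ∩ Grace ∩ Hana: 10:00-10:25, 11:10-12:05, 12:15-13:05.
Oona ∩ Grace ∩ Hana ∩ Jun: 10:00-10:20, 11:10-11:20.
Oona ∩ Grace ∩ Hana ∩ Jun ∩ Lila: ∅.
Oona ∩ Grace ∩ Hana ∩ Jun ∩ Lila ∩ Hiro: ∅.
Oona ∩ Grace ∩ Hana ∩ Jun ∩ Lila ∩ Hiro ∩ Farrukh: ∅.
There is no time when everyone is free.
There is no common window, so the total is 0 minutes.

0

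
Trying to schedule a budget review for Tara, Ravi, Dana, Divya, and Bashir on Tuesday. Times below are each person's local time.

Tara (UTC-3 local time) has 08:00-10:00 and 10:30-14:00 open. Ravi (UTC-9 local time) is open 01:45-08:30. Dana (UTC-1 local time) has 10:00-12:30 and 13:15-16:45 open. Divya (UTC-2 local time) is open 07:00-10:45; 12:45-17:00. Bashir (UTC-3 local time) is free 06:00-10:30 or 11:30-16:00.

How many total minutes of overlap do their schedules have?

Tara in UTC: 11:00-13:00, 13:30-17:00 (add 3h to convert from UTC-3).
Ravi in UTC: 10:45-17:30 (add 9h to convert from UTC-9).
Dana in UTC: 11:00-13:30, 14:15-17:45 (add 1h to convert from UTC-1).
Divya in UTC: 09:00-12:45, 14:45-19:00 (add 2h to convert from UTC-2).
Bashir in UTC: 09:00-13:30, 14:30-19:00 (add 3h to convert from UTC-3).
Tara ∩ Ravi: 11:00-13:00, 13:30-17:00.
Tara ∩ Ravi ∩ Dana: 11:00-13:00, 14:15-17:00.
Tara ∩ Ravi ∩ Dana ∩ Divya: 11:00-12:45, 14:45-17:00.
Tara ∩ Ravi ∩ Dana ∩ Divya ∩ Bashir: 11:00-12:45, 14:45-17:00.
Summing the common windows: 105 + 135 = 240 minutes.

240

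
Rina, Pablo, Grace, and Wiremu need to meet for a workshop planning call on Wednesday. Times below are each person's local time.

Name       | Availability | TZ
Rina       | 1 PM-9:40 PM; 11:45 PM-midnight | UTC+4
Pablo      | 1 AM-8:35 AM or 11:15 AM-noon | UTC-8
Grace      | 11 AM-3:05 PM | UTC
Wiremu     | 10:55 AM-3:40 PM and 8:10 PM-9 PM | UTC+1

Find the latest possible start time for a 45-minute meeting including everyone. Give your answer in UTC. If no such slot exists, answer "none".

13:55

Rina in UTC: 09:00-17:40, 19:45-20:00 (subtract 4h to convert from UTC+4).
Pablo in UTC: 09:00-16:35, 19:15-20:00 (add 8h to convert from UTC-8).
Grace in UTC: 11:00-15:05.
Wiremu in UTC: 09:55-14:40, 19:10-20:00 (subtract 1h to convert from UTC+1).
Rina ∩ Pablo: 09:00-16:35, 19:45-20:00.
Rina ∩ Pablo ∩ Grace: 11:00-15:05.
Rina ∩ Pablo ∩ Grace ∩ Wiremu: 11:00-14:40.
The last common window of at least 45 minutes is 11:00-14:40; a 45-minute meeting can start as late as 13:55 and still end by 14:40.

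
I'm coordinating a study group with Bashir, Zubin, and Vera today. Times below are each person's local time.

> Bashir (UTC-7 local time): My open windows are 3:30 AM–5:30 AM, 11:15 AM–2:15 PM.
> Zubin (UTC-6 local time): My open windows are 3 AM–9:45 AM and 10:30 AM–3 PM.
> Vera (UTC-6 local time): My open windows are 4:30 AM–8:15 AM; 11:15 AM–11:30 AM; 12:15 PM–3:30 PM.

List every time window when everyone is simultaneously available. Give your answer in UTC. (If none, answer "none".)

Bashir in UTC: 10:30-12:30, 18:15-21:15 (add 7h to convert from UTC-7).
Zubin in UTC: 09:00-15:45, 16:30-21:00 (add 6h to convert from UTC-6).
Vera in UTC: 10:30-14:15, 17:15-17:30, 18:15-21:30 (add 6h to convert from UTC-6).
Bashir ∩ Zubin: 10:30-12:30, 18:15-21:00.
Bashir ∩ Zubin ∩ Vera: 10:30-12:30, 18:15-21:00.

10:30-12:30, 18:15-21:00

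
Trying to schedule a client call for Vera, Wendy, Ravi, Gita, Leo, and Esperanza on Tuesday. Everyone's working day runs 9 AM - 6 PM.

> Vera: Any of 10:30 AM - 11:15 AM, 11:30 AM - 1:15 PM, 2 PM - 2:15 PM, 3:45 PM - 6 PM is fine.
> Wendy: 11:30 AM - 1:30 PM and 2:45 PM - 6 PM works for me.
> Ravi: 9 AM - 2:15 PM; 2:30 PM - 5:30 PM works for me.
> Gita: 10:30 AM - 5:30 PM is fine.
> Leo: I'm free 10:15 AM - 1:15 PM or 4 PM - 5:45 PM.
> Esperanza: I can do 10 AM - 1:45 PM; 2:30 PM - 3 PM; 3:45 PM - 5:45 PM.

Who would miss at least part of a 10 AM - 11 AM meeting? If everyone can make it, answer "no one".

Gita, Leo, Vera, Wendy

Vera: not fully free for 10:00-11:00. Wendy: not fully free for 10:00-11:00. Ravi: free for 10:00-11:00. Gita: not fully free for 10:00-11:00. Leo: not fully free for 10:00-11:00. Esperanza: free for 10:00-11:00.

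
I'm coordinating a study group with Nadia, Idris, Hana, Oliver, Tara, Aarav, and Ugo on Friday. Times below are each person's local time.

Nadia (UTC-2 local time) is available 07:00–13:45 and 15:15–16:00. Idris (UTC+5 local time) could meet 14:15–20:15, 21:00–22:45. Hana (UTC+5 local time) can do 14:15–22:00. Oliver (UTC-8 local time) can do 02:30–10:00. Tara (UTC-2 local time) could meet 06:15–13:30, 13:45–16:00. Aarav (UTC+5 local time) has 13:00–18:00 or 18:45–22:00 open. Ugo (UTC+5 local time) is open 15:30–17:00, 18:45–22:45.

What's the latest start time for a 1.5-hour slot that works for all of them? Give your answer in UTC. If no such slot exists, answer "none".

Nadia in UTC: 09:00-15:45, 17:15-18:00 (add 2h to convert from UTC-2).
Idris in UTC: 09:15-15:15, 16:00-17:45 (subtract 5h to convert from UTC+5).
Hana in UTC: 09:15-17:00 (subtract 5h to convert from UTC+5).
Oliver in UTC: 10:30-18:00 (add 8h to convert from UTC-8).
Tara in UTC: 08:15-15:30, 15:45-18:00 (add 2h to convert from UTC-2).
Aarav in UTC: 08:00-13:00, 13:45-17:00 (subtract 5h to convert from UTC+5).
Ugo in UTC: 10:30-12:00, 13:45-17:45 (subtract 5h to convert from UTC+5).
Nadia ∩ Idris: 09:15-15:15, 17:15-17:45.
Nadia ∩ Idris ∩ Hana: 09:15-15:15.
Nadia ∩ Idris ∩ Hana ∩ Oliver: 10:30-15:15.
Nadia ∩ Idris ∩ Hana ∩ Oliver ∩ Tara: 10:30-15:15.
Nadia ∩ Idris ∩ Hana ∩ Oliver ∩ Tara ∩ Aarav: 10:30-13:00, 13:45-15:15.
Nadia ∩ Idris ∩ Hana ∩ Oliver ∩ Tara ∩ Aarav ∩ Ugo: 10:30-12:00, 13:45-15:15.
Those are the intersection windows.
The last common window of at least 90 minutes is 13:45-15:15; a 90-minute meeting can start as late as 13:45 and still end by 15:15.

13:45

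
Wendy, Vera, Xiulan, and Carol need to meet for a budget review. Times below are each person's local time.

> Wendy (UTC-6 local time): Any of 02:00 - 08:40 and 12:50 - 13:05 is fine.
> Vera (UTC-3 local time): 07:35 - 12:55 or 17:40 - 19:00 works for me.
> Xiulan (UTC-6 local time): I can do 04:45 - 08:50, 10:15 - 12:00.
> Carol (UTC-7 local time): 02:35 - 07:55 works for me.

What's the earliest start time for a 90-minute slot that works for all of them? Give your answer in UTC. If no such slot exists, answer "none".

10:45

Wendy in UTC: 08:00-14:40, 18:50-19:05 (add 6h to convert from UTC-6).
Vera in UTC: 10:35-15:55, 20:40-22:00 (add 3h to convert from UTC-3).
Xiulan in UTC: 10:45-14:50, 16:15-18:00 (add 6h to convert from UTC-6).
Carol in UTC: 09:35-14:55 (add 7h to convert from UTC-7).
Wendy ∩ Vera: 10:35-14:40.
Wendy ∩ Vera ∩ Xiulan: 10:45-14:40.
Wendy ∩ Vera ∩ Xiulan ∩ Carol: 10:45-14:40.
The first common window of at least 90 minutes is 10:45-14:40, so the earliest start is 10:45.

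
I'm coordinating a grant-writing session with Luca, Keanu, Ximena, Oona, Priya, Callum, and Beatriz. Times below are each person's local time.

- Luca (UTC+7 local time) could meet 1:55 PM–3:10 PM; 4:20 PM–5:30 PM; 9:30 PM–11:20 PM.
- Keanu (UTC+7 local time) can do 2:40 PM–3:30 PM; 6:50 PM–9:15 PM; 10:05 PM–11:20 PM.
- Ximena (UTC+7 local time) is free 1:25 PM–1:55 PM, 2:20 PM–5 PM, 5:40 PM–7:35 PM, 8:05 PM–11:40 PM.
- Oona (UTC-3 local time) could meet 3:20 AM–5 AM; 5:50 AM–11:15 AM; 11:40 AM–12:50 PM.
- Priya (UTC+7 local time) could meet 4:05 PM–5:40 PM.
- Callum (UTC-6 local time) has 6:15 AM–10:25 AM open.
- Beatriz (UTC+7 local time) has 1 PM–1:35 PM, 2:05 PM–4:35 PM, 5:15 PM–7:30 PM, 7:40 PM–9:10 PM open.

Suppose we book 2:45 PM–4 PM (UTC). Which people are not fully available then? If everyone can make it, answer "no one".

Luca in UTC: 06:55-08:10, 09:20-10:30, 14:30-16:20 (subtract 7h to convert from UTC+7).
Keanu in UTC: 07:40-08:30, 11:50-14:15, 15:05-16:20 (subtract 7h to convert from UTC+7).
Ximena in UTC: 06:25-06:55, 07:20-10:00, 10:40-12:35, 13:05-16:40 (subtract 7h to convert from UTC+7).
Oona in UTC: 06:20-08:00, 08:50-14:15, 14:40-15:50 (add 3h to convert from UTC-3).
Priya in UTC: 09:05-10:40 (subtract 7h to convert from UTC+7).
Callum in UTC: 12:15-16:25 (add 6h to convert from UTC-6).
Beatriz in UTC: 06:00-06:35, 07:05-09:35, 10:15-12:30, 12:40-14:10 (subtract 7h to convert from UTC+7).
Luca: free for 14:45-16:00. Keanu: not fully free for 14:45-16:00. Ximena: free for 14:45-16:00. Oona: not fully free for 14:45-16:00. Priya: not fully free for 14:45-16:00. Callum: free for 14:45-16:00. Beatriz: not fully free for 14:45-16:00.

Beatriz, Keanu, Oona, Priya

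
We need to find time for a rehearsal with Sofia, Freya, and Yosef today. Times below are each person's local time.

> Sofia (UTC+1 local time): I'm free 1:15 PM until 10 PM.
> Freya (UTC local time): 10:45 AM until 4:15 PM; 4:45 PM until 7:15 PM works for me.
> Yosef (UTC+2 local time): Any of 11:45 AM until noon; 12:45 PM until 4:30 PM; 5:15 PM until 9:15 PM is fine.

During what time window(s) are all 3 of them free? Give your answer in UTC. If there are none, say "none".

Sofia in UTC: 12:15-21:00 (subtract 1h to convert from UTC+1).
Freya in UTC: 10:45-16:15, 16:45-19:15.
Yosef in UTC: 09:45-10:00, 10:45-14:30, 15:15-19:15 (subtract 2h to convert from UTC+2).
Sofia ∩ Freya: 12:15-16:15, 16:45-19:15.
Sofia ∩ Freya ∩ Yosef: 12:15-14:30, 15:15-16:15, 16:45-19:15.

12:15-14:30, 15:15-16:15, 16:45-19:15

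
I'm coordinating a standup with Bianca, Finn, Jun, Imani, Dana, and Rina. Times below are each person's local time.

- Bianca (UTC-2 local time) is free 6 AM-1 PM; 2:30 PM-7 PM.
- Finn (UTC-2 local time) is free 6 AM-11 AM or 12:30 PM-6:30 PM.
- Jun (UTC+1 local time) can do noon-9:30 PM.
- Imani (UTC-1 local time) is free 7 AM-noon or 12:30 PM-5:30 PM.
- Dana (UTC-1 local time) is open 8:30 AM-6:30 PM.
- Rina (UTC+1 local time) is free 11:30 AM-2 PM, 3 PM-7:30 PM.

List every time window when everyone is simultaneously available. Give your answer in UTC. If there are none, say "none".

11:00-13:00, 14:30-15:00, 16:30-18:30

Bianca in UTC: 08:00-15:00, 16:30-21:00 (add 2h to convert from UTC-2).
Finn in UTC: 08:00-13:00, 14:30-20:30 (add 2h to convert from UTC-2).
Jun in UTC: 11:00-20:30 (subtract 1h to convert from UTC+1).
Imani in UTC: 08:00-13:00, 13:30-18:30 (add 1h to convert from UTC-1).
Dana in UTC: 09:30-19:30 (add 1h to convert from UTC-1).
Rina in UTC: 10:30-13:00, 14:00-18:30 (subtract 1h to convert from UTC+1).
Bianca ∩ Finn: 08:00-13:00, 14:30-15:00, 16:30-20:30.
Bianca ∩ Finn ∩ Jun: 11:00-13:00, 14:30-15:00, 16:30-20:30.
Bianca ∩ Finn ∩ Jun ∩ Imani: 11:00-13:00, 14:30-15:00, 16:30-18:30.
Bianca ∩ Finn ∩ Jun ∩ Imani ∩ Dana: 11:00-13:00, 14:30-15:00, 16:30-18:30.
Bianca ∩ Finn ∩ Jun ∩ Imani ∩ Dana ∩ Rina: 11:00-13:00, 14:30-15:00, 16:30-18:30.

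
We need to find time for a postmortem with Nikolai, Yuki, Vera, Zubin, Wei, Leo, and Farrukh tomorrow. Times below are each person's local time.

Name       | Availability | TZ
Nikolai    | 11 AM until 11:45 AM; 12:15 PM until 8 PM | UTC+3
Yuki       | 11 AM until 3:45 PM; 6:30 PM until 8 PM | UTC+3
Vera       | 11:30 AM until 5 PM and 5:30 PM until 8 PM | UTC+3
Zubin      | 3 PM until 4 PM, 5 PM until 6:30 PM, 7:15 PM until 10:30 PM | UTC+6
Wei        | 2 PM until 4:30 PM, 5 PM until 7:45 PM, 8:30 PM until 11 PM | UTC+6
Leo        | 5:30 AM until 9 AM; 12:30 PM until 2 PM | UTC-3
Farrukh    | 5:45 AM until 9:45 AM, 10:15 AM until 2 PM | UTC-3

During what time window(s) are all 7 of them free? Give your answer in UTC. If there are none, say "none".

09:15-10:00, 11:00-12:00, 15:30-16:30

Nikolai in UTC: 08:00-08:45, 09:15-17:00 (subtract 3h to convert from UTC+3).
Yuki in UTC: 08:00-12:45, 15:30-17:00 (subtract 3h to convert from UTC+3).
Vera in UTC: 08:30-14:00, 14:30-17:00 (subtract 3h to convert from UTC+3).
Zubin in UTC: 09:00-10:00, 11:00-12:30, 13:15-16:30 (subtract 6h to convert from UTC+6).
Wei in UTC: 08:00-10:30, 11:00-13:45, 14:30-17:00 (subtract 6h to convert from UTC+6).
Leo in UTC: 08:30-12:00, 15:30-17:00 (add 3h to convert from UTC-3).
Farrukh in UTC: 08:45-12:45, 13:15-17:00 (add 3h to convert from UTC-3).
Nikolai ∩ Yuki: 08:00-08:45, 09:15-12:45, 15:30-17:00.
Nikolai ∩ Yuki ∩ Vera: 08:30-08:45, 09:15-12:45, 15:30-17:00.
Nikolai ∩ Yuki ∩ Vera ∩ Zubin: 09:15-10:00, 11:00-12:30, 15:30-16:30.
Nikolai ∩ Yuki ∩ Vera ∩ Zubin ∩ Wei: 09:15-10:00, 11:00-12:30, 15:30-16:30.
Nikolai ∩ Yuki ∩ Vera ∩ Zubin ∩ Wei ∩ Leo: 09:15-10:00, 11:00-12:00, 15:30-16:30.
Nikolai ∩ Yuki ∩ Vera ∩ Zubin ∩ Wei ∩ Leo ∩ Farrukh: 09:15-10:00, 11:00-12:00, 15:30-16:30.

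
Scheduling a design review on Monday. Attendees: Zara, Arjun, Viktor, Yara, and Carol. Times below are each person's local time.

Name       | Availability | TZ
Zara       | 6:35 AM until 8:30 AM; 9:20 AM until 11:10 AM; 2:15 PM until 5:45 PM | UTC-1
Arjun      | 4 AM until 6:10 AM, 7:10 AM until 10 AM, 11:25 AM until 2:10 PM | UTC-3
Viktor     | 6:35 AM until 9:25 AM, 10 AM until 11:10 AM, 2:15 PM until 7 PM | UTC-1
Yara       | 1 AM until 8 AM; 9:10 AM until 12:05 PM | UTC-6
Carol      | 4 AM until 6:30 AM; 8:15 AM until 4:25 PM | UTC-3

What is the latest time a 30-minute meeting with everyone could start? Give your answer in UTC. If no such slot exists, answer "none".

Zara in UTC: 07:35-09:30, 10:20-12:10, 15:15-18:45 (add 1h to convert from UTC-1).
Arjun in UTC: 07:00-09:10, 10:10-13:00, 14:25-17:10 (add 3h to convert from UTC-3).
Viktor in UTC: 07:35-10:25, 11:00-12:10, 15:15-20:00 (add 1h to convert from UTC-1).
Yara in UTC: 07:00-14:00, 15:10-18:05 (add 6h to convert from UTC-6).
Carol in UTC: 07:00-09:30, 11:15-19:25 (add 3h to convert from UTC-3).
Zara ∩ Arjun: 07:35-09:10, 10:20-12:10, 15:15-17:10.
Zara ∩ Arjun ∩ Viktor: 07:35-09:10, 10:20-10:25, 11:00-12:10, 15:15-17:10.
Zara ∩ Arjun ∩ Viktor ∩ Yara: 07:35-09:10, 10:20-10:25, 11:00-12:10, 15:15-17:10.
Zara ∩ Arjun ∩ Viktor ∩ Yara ∩ Carol: 07:35-09:10, 11:15-12:10, 15:15-17:10.
The last common window of at least 30 minutes is 15:15-17:10; a 30-minute meeting can start as late as 16:40 and still end by 17:10.

16:40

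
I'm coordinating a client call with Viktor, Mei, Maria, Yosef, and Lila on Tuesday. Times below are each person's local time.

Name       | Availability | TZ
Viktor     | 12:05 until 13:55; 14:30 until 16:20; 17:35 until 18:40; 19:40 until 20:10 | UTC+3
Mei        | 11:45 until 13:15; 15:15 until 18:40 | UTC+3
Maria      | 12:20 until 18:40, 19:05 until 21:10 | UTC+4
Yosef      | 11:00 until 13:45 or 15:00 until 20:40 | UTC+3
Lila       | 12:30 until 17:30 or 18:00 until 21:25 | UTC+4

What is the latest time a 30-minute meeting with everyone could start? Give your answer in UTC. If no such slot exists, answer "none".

15:10

Viktor in UTC: 09:05-10:55, 11:30-13:20, 14:35-15:40, 16:40-17:10 (subtract 3h to convert from UTC+3).
Mei in UTC: 08:45-10:15, 12:15-15:40 (subtract 3h to convert from UTC+3).
Maria in UTC: 08:20-14:40, 15:05-17:10 (subtract 4h to convert from UTC+4).
Yosef in UTC: 08:00-10:45, 12:00-17:40 (subtract 3h to convert from UTC+3).
Lila in UTC: 08:30-13:30, 14:00-17:25 (subtract 4h to convert from UTC+4).
Viktor ∩ Mei: 09:05-10:15, 12:15-13:20, 14:35-15:40.
Viktor ∩ Mei ∩ Maria: 09:05-10:15, 12:15-13:20, 14:35-14:40, 15:05-15:40.
Viktor ∩ Mei ∩ Maria ∩ Yosef: 09:05-10:15, 12:15-13:20, 14:35-14:40, 15:05-15:40.
Viktor ∩ Mei ∩ Maria ∩ Yosef ∩ Lila: 09:05-10:15, 12:15-13:20, 14:35-14:40, 15:05-15:40.
Those are the intersection windows.
The last common window of at least 30 minutes is 15:05-15:40; a 30-minute meeting can start as late as 15:10 and still end by 15:40.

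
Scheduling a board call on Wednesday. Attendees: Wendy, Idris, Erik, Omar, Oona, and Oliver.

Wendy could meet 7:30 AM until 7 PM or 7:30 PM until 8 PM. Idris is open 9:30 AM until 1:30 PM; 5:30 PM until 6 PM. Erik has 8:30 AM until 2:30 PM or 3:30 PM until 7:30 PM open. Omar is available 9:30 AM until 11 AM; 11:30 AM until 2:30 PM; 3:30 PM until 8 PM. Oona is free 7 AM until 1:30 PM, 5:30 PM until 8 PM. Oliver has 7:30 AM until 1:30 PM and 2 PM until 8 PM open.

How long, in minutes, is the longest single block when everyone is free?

120

Wendy ∩ Idris: 09:30-13:30, 17:30-18:00.
Wendy ∩ Idris ∩ Erik: 09:30-13:30, 17:30-18:00.
Wendy ∩ Idris ∩ Erik ∩ Omar: 09:30-11:00, 11:30-13:30, 17:30-18:00.
Wendy ∩ Idris ∩ Erik ∩ Omar ∩ Oona: 09:30-11:00, 11:30-13:30, 17:30-18:00.
Wendy ∩ Idris ∩ Erik ∩ Omar ∩ Oona ∩ Oliver: 09:30-11:00, 11:30-13:30, 17:30-18:00.
The longest is 11:30-13:30 at 120 minutes.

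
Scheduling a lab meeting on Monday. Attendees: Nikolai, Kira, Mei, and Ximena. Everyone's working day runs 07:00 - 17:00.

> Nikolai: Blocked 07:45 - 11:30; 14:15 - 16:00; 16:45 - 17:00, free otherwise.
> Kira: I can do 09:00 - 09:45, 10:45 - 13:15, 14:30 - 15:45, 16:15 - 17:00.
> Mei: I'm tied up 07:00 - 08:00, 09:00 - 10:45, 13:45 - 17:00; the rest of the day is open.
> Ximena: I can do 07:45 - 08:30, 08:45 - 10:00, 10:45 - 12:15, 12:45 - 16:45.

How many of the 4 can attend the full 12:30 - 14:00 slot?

1

Nikolai free: 07:00-07:45, 11:30-14:15, 16:00-16:45 (invert busy blocks within the working day).
Kira free: 09:00-09:45, 10:45-13:15, 14:30-15:45, 16:15-17:00.
Mei free: 08:00-09:00, 10:45-13:45 (invert busy blocks within the working day).
Ximena free: 07:45-08:30, 08:45-10:00, 10:45-12:15, 12:45-16:45.
Nikolai can make the full 12:30-14:00 slot — that's 1.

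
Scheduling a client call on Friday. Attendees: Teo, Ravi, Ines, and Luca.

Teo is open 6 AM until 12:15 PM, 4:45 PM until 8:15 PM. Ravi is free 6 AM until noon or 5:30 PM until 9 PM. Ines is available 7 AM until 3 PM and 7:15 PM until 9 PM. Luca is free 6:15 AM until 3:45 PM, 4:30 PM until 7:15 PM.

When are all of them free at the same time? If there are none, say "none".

Teo ∩ Ravi: 06:00-12:00, 17:30-20:15.
Teo ∩ Ravi ∩ Ines: 07:00-12:00, 19:15-20:15.
Teo ∩ Ravi ∩ Ines ∩ Luca: 07:00-12:00.

07:00-12:00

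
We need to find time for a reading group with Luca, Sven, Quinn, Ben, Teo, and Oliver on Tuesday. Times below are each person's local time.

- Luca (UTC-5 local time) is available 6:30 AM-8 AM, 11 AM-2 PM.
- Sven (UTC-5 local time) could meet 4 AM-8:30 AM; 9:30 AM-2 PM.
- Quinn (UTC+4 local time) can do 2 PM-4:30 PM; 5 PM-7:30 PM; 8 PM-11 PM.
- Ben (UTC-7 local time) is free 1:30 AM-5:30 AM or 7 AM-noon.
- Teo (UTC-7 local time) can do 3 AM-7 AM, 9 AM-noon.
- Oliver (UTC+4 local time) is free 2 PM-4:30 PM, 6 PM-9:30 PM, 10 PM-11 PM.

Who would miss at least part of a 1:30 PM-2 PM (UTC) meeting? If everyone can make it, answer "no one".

Luca in UTC: 11:30-13:00, 16:00-19:00 (add 5h to convert from UTC-5).
Sven in UTC: 09:00-13:30, 14:30-19:00 (add 5h to convert from UTC-5).
Quinn in UTC: 10:00-12:30, 13:00-15:30, 16:00-19:00 (subtract 4h to convert from UTC+4).
Ben in UTC: 08:30-12:30, 14:00-19:00 (add 7h to convert from UTC-7).
Teo in UTC: 10:00-14:00, 16:00-19:00 (add 7h to convert from UTC-7).
Oliver in UTC: 10:00-12:30, 14:00-17:30, 18:00-19:00 (subtract 4h to convert from UTC+4).
Luca: not fully free for 13:30-14:00. Sven: not fully free for 13:30-14:00. Quinn: free for 13:30-14:00. Ben: not fully free for 13:30-14:00. Teo: free for 13:30-14:00. Oliver: not fully free for 13:30-14:00.

Ben, Luca, Oliver, Sven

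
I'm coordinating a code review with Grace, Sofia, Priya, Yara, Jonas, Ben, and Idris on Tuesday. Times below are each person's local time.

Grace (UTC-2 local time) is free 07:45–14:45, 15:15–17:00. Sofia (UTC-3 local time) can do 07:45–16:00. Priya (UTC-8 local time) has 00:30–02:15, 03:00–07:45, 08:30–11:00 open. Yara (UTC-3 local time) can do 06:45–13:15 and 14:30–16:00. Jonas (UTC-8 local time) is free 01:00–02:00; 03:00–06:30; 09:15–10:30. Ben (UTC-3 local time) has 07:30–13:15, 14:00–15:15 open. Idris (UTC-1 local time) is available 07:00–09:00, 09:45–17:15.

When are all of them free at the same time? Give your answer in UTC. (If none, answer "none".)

11:00-14:30, 17:30-18:15

Grace in UTC: 09:45-16:45, 17:15-19:00 (add 2h to convert from UTC-2).
Sofia in UTC: 10:45-19:00 (add 3h to convert from UTC-3).
Priya in UTC: 08:30-10:15, 11:00-15:45, 16:30-19:00 (add 8h to convert from UTC-8).
Yara in UTC: 09:45-16:15, 17:30-19:00 (add 3h to convert from UTC-3).
Jonas in UTC: 09:00-10:00, 11:00-14:30, 17:15-18:30 (add 8h to convert from UTC-8).
Ben in UTC: 10:30-16:15, 17:00-18:15 (add 3h to convert from UTC-3).
Idris in UTC: 08:00-10:00, 10:45-18:15 (add 1h to convert from UTC-1).
Grace ∩ Sofia: 10:45-16:45, 17:15-19:00.
Grace ∩ Sofia ∩ Priya: 11:00-15:45, 16:30-16:45, 17:15-19:00.
Grace ∩ Sofia ∩ Priya ∩ Yara: 11:00-15:45, 17:30-19:00.
Grace ∩ Sofia ∩ Priya ∩ Yara ∩ Jonas: 11:00-14:30, 17:30-18:30.
Grace ∩ Sofia ∩ Priya ∩ Yara ∩ Jonas ∩ Ben: 11:00-14:30, 17:30-18:15.
Grace ∩ Sofia ∩ Priya ∩ Yara ∩ Jonas ∩ Ben ∩ Idris: 11:00-14:30, 17:30-18:15.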